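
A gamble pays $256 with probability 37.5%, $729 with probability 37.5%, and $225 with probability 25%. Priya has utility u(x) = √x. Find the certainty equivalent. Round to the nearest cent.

$395.02

E[u] = 0.375·√256 + 0.375·√729 + 0.25·√225 = 0.375·16 + 0.375·27 + 0.25·15 = 19.875
CE = (19.875)² = 395.015625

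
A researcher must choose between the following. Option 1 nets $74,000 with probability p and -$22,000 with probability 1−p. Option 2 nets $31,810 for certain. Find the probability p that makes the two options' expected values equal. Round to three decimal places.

p = 0.561

p·74000 + (1−p)·(-22000) = 31810
96000p − 22000 = 31810
p = (31810 + 22000) / 96000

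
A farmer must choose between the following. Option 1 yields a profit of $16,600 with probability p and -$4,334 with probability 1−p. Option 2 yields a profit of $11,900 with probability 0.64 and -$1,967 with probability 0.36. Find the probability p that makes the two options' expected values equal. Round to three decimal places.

p = 0.537

EV(Option 2) = 0.64 × 11900 + 0.36 × (-1967) = 7616 − 708.12 = 6907.88
p·16600 + (1−p)·(-4334) = 6907.88
20934p − 4334 = 6907.88
p = (6907.88 + 4334) / 20934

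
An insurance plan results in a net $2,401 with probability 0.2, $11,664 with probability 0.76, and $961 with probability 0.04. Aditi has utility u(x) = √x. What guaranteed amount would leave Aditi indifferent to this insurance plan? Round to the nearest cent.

E[u] = 0.2·√2401 + 0.76·√11664 + 0.04·√961 = 0.2·49 + 0.76·108 + 0.04·31 = 93.12
CE = (93.12)² = 8671.3344

$8,671.33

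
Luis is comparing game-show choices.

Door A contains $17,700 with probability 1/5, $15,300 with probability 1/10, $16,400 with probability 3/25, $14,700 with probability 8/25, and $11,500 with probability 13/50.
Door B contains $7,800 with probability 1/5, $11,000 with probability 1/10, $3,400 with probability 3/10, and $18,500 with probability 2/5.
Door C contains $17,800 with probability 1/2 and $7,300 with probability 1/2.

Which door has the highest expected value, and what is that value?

Door A = 1/5 × 17700 + 1/10 × 15300 + 3/25 × 16400 + 8/25 × 14700 + 13/50 × 11500 = 3540 + 1530 + 1968 + 4704 + 2990 = 14732
Door B = 1/5 × 7800 + 1/10 × 11000 + 3/10 × 3400 + 2/5 × 18500 = 1560 + 1100 + 1020 + 7400 = 11080
Door C = 1/2 × 17800 + 1/2 × 7300 = 8900 + 3650 = 12550

Door A ($14,732)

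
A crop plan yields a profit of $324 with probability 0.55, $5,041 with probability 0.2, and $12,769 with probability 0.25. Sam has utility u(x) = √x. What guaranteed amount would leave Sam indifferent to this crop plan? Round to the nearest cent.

E[u] = 0.55·√324 + 0.2·√5041 + 0.25·√12769 = 0.55·18 + 0.2·71 + 0.25·113 = 52.35
CE = (52.35)² = 2740.5225

$2,740.52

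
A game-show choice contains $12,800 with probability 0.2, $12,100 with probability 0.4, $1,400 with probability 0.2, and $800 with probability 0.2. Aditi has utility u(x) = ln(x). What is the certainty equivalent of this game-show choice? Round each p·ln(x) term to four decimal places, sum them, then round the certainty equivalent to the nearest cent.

E[u] = 0.2·ln(12800) + 0.4·ln(12100) + 0.2·ln(1400) + 0.2·ln(800) = 1.8914 + 3.7604 + 1.4488 + 1.3369 = 8.4375
CE = e^8.4375 ≈ 4617.00

$4,617.00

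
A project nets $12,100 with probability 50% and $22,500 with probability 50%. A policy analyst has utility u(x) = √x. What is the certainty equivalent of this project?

$16,900

E[u] = 0.5·√12100 + 0.5·√22500 = 0.5·110 + 0.5·150 = 130
CE = (130)² = 16900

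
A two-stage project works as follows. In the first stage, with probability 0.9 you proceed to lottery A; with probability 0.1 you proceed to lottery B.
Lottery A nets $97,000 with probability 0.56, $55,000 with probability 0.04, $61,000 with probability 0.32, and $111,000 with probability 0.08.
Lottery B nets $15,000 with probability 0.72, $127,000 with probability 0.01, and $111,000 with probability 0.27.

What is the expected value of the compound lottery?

EV(A) = 0.56 × 97000 + 0.04 × 55000 + 0.32 × 61000 + 0.08 × 111000 = 54320 + 2200 + 19520 + 8880 = 84920
EV(B) = 0.72 × 15000 + 0.01 × 127000 + 0.27 × 111000 = 10800 + 1270 + 29970 = 42040
Overall = 0.9 × 84920 + 0.1 × 42040 = 76428 + 4204 = 80632

$80,632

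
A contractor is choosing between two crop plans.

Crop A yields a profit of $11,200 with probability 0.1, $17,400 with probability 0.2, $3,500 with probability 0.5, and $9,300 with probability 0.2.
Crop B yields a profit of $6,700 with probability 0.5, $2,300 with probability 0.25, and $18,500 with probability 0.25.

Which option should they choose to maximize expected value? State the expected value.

Crop A = 0.1 × 11200 + 0.2 × 17400 + 0.5 × 3500 + 0.2 × 9300 = 1120 + 3480 + 1750 + 1860 = 8210
Crop B = 0.5 × 6700 + 0.25 × 2300 + 0.25 × 18500 = 3350 + 575 + 4625 = 8550

Crop B ($8,550)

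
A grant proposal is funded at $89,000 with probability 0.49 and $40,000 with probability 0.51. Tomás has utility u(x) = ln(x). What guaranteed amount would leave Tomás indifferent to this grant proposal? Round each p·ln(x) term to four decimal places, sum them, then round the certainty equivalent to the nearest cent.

E[u] = 0.49·ln(89000) + 0.51·ln(40000) = 5.5842 + 5.4043 = 10.9885
CE = e^10.9885 ≈ 59189.53

$59,189.53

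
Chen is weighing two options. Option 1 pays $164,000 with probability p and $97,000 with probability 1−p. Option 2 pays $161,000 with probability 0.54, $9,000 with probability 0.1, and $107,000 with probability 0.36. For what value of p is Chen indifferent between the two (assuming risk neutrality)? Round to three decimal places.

EV(Option 2) = 0.54 × 161000 + 0.1 × 9000 + 0.36 × 107000 = 86940 + 900 + 38520 = 126360
p·164000 + (1−p)·97000 = 126360
67000p + 97000 = 126360
p = (126360 − 97000) / 67000

p = 0.438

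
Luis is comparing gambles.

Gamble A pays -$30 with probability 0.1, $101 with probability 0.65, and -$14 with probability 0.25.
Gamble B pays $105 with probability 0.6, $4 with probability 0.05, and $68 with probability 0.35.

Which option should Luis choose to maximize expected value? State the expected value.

Gamble A = 0.1 × (-30) + 0.65 × 101 + 0.25 × (-14) = -3 + 65.65 − 3.5 = 59.15
Gamble B = 0.6 × 105 + 0.05 × 4 + 0.35 × 68 = 63 + 0.2 + 23.8 = 87

Gamble B ($87)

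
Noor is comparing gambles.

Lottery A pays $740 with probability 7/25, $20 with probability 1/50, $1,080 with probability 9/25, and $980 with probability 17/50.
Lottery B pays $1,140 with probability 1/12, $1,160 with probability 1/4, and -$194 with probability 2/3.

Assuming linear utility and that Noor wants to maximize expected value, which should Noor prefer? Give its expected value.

Lottery A ($929.60)

Lottery A = 7/25 × 740 + 1/50 × 20 + 9/25 × 1080 + 17/50 × 980 = 207.2 + 0.4 + 388.8 + 333.2 = 929.6
Lottery B = 1/12 × 1140 + 1/4 × 1160 + 2/3 × (-194) = 95 + 290 − 129.3333 = 255.6667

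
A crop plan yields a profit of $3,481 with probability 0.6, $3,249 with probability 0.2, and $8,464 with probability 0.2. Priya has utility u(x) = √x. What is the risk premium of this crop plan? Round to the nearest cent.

E[u] = 0.6·√3481 + 0.2·√3249 + 0.2·√8464 = 0.6·59 + 0.2·57 + 0.2·92 = 65.2
CE = (65.2)² = 4251.04
Risk premium = EV − CE = 4431.2 − 4251.04 = 180.16

$180.16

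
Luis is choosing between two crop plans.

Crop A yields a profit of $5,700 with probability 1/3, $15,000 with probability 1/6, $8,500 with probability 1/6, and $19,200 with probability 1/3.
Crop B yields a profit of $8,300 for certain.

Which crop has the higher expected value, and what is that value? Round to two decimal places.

Crop A = 1/3 × 5700 + 1/6 × 15000 + 1/6 × 8500 + 1/3 × 19200 = 1900 + 2500 + 1416.6667 + 6400 = 12216.6667
Crop B: 8300 (certain)

Crop A ($12,216.67)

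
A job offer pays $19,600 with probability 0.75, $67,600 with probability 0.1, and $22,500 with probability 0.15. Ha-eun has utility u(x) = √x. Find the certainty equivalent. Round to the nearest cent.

$23,562.25

E[u] = 0.75·√19600 + 0.1·√67600 + 0.15·√22500 = 0.75·140 + 0.1·260 + 0.15·150 = 153.5
CE = (153.5)² = 23562.25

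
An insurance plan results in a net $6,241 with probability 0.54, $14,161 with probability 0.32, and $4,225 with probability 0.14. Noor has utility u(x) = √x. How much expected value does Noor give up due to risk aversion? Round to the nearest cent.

E[u] = 0.54·√6241 + 0.32·√14161 + 0.14·√4225 = 0.54·79 + 0.32·119 + 0.14·65 = 89.84
CE = (89.84)² = 8071.2256
Risk premium = EV − CE = 8493.16 − 8071.2256 = 421.9344

$421.93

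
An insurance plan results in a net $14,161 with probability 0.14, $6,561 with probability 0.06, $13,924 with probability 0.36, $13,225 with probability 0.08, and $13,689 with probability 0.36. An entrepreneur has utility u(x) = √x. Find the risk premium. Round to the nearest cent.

$76.18

E[u] = 0.14·√14161 + 0.06·√6561 + 0.36·√13924 + 0.08·√13225 + 0.36·√13689 = 0.14·119 + 0.06·81 + 0.36·118 + 0.08·115 + 0.36·117 = 115.32
CE = (115.32)² = 13298.7024
Risk premium = EV − CE = 13374.88 − 13298.7024 = 76.1776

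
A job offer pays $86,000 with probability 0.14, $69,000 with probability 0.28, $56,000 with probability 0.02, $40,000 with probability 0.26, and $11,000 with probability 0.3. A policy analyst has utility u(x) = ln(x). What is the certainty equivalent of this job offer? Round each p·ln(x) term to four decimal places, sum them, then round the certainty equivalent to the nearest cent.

E[u] = 0.14·ln(86000) + 0.28·ln(69000) + 0.02·ln(56000) + 0.26·ln(40000) + 0.3·ln(11000) = 1.5907 + 3.1197 + 0.2187 + 2.7551 + 2.7917 = 10.4759
CE = e^10.4759 ≈ 35450.76

$35,450.76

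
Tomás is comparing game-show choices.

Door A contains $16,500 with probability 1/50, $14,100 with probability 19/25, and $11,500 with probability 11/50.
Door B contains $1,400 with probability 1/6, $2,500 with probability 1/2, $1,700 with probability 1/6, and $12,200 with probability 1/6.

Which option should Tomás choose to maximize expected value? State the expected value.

Door A ($13,576)

Door A = 1/50 × 16500 + 19/25 × 14100 + 11/50 × 11500 = 330 + 10716 + 2530 = 13576
Door B = 1/6 × 1400 + 1/2 × 2500 + 1/6 × 1700 + 1/6 × 12200 = 233.3333 + 1250 + 283.3333 + 2033.3333 = 3800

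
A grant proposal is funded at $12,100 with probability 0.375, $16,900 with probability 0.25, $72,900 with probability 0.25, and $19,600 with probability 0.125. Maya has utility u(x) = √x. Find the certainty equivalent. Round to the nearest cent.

$25,201.56

E[u] = 0.375·√12100 + 0.25·√16900 + 0.25·√72900 + 0.125·√19600 = 0.375·110 + 0.25·130 + 0.25·270 + 0.125·140 = 158.75
CE = (158.75)² = 25201.5625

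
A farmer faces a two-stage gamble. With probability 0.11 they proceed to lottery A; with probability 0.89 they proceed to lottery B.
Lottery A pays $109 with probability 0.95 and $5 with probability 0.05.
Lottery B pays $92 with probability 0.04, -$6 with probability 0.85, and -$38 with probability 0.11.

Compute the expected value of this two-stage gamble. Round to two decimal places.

$6.43

EV(A) = 0.95 × 109 + 0.05 × 5 = 103.55 + 0.25 = 103.8
EV(B) = 0.04 × 92 + 0.85 × (-6) + 0.11 × (-38) = 3.68 − 5.1 − 4.18 = -5.6
Overall = 0.11 × 103.8 + 0.89 × (-5.6) = 11.418 − 4.984 = 6.434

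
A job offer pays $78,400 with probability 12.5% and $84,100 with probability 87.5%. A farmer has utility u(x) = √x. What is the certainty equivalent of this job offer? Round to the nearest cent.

$83,376.56

E[u] = 0.125·√78400 + 0.875·√84100 = 0.125·280 + 0.875·290 = 288.75
CE = (288.75)² = 83376.5625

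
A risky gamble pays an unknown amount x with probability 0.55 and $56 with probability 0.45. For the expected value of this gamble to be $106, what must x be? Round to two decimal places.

0.55·x + 0.45·56 = 106
0.55·x = 106 − 25.2 = 80.8
x = 80.8 / 0.55 = 146.9091

x = $146.91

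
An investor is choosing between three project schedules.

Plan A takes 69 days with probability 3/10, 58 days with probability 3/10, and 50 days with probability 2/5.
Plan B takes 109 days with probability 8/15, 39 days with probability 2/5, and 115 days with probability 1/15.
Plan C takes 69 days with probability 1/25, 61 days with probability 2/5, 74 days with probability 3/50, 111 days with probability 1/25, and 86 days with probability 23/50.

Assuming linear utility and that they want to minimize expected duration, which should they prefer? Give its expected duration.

Plan A (58.1 days)

Plan A = 3/10 × 69 + 3/10 × 58 + 2/5 × 50 = 20.7 + 17.4 + 20 = 58.1
Plan B = 8/15 × 109 + 2/5 × 39 + 1/15 × 115 = 58.1333 + 15.6 + 7.6667 = 81.4
Plan C = 1/25 × 69 + 2/5 × 61 + 3/50 × 74 + 1/25 × 111 + 23/50 × 86 = 2.76 + 24.4 + 4.44 + 4.44 + 39.56 = 75.6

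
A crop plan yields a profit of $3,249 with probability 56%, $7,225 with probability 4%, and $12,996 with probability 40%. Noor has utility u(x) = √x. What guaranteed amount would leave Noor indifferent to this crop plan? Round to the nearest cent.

$6,548.05

E[u] = 0.56·√3249 + 0.04·√7225 + 0.4·√12996 = 0.56·57 + 0.04·85 + 0.4·114 = 80.92
CE = (80.92)² = 6548.0464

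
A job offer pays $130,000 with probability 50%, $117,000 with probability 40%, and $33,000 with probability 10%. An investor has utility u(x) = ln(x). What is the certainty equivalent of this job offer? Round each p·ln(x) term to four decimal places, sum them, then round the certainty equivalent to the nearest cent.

E[u] = 0.5·ln(130000) + 0.4·ln(117000) + 0.1·ln(33000) = 5.8876 + 4.6680 + 1.0404 = 11.5960
CE = e^11.5960 ≈ 108662.28

$108,662.28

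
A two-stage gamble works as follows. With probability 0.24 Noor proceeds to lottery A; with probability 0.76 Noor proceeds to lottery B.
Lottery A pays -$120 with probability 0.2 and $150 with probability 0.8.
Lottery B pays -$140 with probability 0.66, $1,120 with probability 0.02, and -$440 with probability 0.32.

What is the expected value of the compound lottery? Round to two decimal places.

-$137.17

EV(A) = 0.2 × (-120) + 0.8 × 150 = -24 + 120 = 96
EV(B) = 0.66 × (-140) + 0.02 × 1120 + 0.32 × (-440) = -92.4 + 22.4 − 140.8 = -210.8
Overall = 0.24 × 96 + 0.76 × (-210.8) = 23.04 − 160.208 = -137.168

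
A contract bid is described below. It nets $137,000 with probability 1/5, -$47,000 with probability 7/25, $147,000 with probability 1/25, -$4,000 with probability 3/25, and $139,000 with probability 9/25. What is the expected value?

EV = 1/5 × 137000 + 7/25 × (-47000) + 1/25 × 147000 + 3/25 × (-4000) + 9/25 × 139000 = 27400 − 13160 + 5880 − 480 + 50040 = 69680

$69,680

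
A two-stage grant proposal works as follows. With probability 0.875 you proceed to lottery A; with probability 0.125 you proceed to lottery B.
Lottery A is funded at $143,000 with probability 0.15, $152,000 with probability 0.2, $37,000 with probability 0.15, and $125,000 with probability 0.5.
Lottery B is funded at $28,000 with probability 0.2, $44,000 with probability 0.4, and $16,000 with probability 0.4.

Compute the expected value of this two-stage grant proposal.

$108,612.50

EV(A) = 0.15 × 143000 + 0.2 × 152000 + 0.15 × 37000 + 0.5 × 125000 = 21450 + 30400 + 5550 + 62500 = 119900
EV(B) = 0.2 × 28000 + 0.4 × 44000 + 0.4 × 16000 = 5600 + 17600 + 6400 = 29600
Overall = 0.875 × 119900 + 0.125 × 29600 = 104912.5 + 3700 = 108612.5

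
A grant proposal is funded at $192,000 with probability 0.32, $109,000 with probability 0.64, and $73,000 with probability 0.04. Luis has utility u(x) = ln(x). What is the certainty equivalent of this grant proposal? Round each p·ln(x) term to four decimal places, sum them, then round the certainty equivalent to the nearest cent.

$128,566.30

E[u] = 0.32·ln(192000) + 0.64·ln(109000) + 0.04·ln(73000) = 3.8929 + 7.4234 + 0.4479 = 11.7642
CE = e^11.7642 ≈ 128566.30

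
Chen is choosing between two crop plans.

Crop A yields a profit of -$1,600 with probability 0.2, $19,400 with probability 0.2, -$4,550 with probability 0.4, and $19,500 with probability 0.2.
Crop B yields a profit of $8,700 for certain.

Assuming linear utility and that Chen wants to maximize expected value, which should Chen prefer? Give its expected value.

Crop A = 0.2 × (-1600) + 0.2 × 19400 + 0.4 × (-4550) + 0.2 × 19500 = -320 + 3880 − 1820 + 3900 = 5640
Crop B: 8700 (certain)

Crop B ($8,700)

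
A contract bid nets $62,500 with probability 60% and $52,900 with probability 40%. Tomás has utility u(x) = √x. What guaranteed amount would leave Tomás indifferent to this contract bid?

E[u] = 0.6·√62500 + 0.4·√52900 = 0.6·250 + 0.4·230 = 242
CE = (242)² = 58564

$58,564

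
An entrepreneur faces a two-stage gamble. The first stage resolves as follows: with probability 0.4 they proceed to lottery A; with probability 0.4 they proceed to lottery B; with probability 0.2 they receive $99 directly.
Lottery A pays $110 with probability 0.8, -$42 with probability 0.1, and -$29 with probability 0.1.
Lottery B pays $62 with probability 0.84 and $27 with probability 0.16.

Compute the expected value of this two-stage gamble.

$74.72

EV(A) = 0.8 × 110 + 0.1 × (-42) + 0.1 × (-29) = 88 − 4.2 − 2.9 = 80.9
EV(B) = 0.84 × 62 + 0.16 × 27 = 52.08 + 4.32 = 56.4
Branch C: 99 (certain)
Overall = 0.4 × 80.9 + 0.4 × 56.4 + 0.2 × 99 = 32.36 + 22.56 + 19.8 = 74.72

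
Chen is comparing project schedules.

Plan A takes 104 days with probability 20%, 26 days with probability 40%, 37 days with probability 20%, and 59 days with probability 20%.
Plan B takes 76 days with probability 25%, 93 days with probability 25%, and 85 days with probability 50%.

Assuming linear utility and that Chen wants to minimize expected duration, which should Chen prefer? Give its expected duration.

Plan A = 0.2 × 104 + 0.4 × 26 + 0.2 × 37 + 0.2 × 59 = 20.8 + 10.4 + 7.4 + 11.8 = 50.4
Plan B = 0.25 × 76 + 0.25 × 93 + 0.5 × 85 = 19 + 23.25 + 42.5 = 84.75

Plan A (50.4 days)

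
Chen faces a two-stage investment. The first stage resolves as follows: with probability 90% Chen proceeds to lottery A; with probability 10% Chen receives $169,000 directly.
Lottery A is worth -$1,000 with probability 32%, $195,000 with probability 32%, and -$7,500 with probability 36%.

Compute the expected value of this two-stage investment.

$70,342

EV(A) = 0.32 × (-1000) + 0.32 × 195000 + 0.36 × (-7500) = -320 + 62400 − 2700 = 59380
Branch B: 169000 (certain)
Overall = 0.9 × 59380 + 0.1 × 169000 = 53442 + 16900 = 70342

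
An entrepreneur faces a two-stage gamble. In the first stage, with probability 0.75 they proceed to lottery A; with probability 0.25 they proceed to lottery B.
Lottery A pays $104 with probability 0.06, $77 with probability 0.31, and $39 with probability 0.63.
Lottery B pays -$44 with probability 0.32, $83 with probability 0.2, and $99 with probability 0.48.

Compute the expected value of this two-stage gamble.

$53.52

EV(A) = 0.06 × 104 + 0.31 × 77 + 0.63 × 39 = 6.24 + 23.87 + 24.57 = 54.68
EV(B) = 0.32 × (-44) + 0.2 × 83 + 0.48 × 99 = -14.08 + 16.6 + 47.52 = 50.04
Overall = 0.75 × 54.68 + 0.25 × 50.04 = 41.01 + 12.51 = 53.52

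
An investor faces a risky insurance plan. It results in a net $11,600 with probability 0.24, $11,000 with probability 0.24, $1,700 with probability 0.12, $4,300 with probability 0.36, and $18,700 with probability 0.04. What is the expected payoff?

$7,924

EV = 0.24 × 11600 + 0.24 × 11000 + 0.12 × 1700 + 0.36 × 4300 + 0.04 × 18700 = 2784 + 2640 + 204 + 1548 + 748 = 7924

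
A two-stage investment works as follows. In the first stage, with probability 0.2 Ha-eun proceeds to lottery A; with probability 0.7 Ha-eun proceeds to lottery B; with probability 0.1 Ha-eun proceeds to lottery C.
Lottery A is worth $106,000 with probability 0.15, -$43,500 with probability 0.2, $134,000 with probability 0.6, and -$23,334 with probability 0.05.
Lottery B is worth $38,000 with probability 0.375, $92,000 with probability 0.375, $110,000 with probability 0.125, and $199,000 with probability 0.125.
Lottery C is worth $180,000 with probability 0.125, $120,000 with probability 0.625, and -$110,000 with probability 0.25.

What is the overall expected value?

$85,449.16

EV(A) = 0.15 × 106000 + 0.2 × (-43500) + 0.6 × 134000 + 0.05 × (-23334) = 15900 − 8700 + 80400 − 1166.7 = 86433.3
EV(B) = 0.375 × 38000 + 0.375 × 92000 + 0.125 × 110000 + 0.125 × 199000 = 14250 + 34500 + 13750 + 24875 = 87375
EV(C) = 0.125 × 180000 + 0.625 × 120000 + 0.25 × (-110000) = 22500 + 75000 − 27500 = 70000
Overall = 0.2 × 86433.3 + 0.7 × 87375 + 0.1 × 70000 = 17286.66 + 61162.5 + 7000 = 85449.16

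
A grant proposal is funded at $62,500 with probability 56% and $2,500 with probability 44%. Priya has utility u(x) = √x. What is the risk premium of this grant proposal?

E[u] = 0.56·√62500 + 0.44·√2500 = 0.56·250 + 0.44·50 = 162
CE = (162)² = 26244
Risk premium = EV − CE = 36100 − 26244 = 9856

$9,856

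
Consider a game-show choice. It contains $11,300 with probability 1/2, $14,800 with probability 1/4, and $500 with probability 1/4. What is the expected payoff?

$9,475

EV = 1/2 × 11300 + 1/4 × 14800 + 1/4 × 500 = 5650 + 3700 + 125 = 9475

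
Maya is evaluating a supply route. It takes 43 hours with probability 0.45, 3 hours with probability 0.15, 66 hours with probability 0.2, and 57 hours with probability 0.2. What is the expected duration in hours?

44.4 hours

EV = 0.45 × 43 + 0.15 × 3 + 0.2 × 66 + 0.2 × 57 = 19.35 + 0.45 + 13.2 + 11.4 = 44.4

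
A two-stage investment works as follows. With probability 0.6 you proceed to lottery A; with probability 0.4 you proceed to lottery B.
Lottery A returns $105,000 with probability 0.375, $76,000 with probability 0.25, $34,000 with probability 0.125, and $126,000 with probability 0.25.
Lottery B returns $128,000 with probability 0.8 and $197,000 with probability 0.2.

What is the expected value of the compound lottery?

$113,195

EV(A) = 0.375 × 105000 + 0.25 × 76000 + 0.125 × 34000 + 0.25 × 126000 = 39375 + 19000 + 4250 + 31500 = 94125
EV(B) = 0.8 × 128000 + 0.2 × 197000 = 102400 + 39400 = 141800
Overall = 0.6 × 94125 + 0.4 × 141800 = 56475 + 56720 = 113195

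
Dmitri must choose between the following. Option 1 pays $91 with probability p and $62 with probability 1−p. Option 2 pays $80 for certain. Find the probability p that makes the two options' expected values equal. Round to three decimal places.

p = 0.621

p·91 + (1−p)·62 = 80
29p + 62 = 80
p = (80 − 62) / 29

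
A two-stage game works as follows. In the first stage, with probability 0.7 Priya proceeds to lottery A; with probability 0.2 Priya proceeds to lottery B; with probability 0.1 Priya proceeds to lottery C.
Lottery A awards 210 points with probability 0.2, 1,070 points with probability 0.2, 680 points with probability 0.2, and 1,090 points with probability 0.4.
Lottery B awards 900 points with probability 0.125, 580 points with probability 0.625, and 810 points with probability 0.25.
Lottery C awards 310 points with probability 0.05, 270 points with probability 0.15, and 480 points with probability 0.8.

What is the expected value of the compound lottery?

759.1 points

EV(A) = 0.2 × 210 + 0.2 × 1070 + 0.2 × 680 + 0.4 × 1090 = 42 + 214 + 136 + 436 = 828
EV(B) = 0.125 × 900 + 0.625 × 580 + 0.25 × 810 = 112.5 + 362.5 + 202.5 = 677.5
EV(C) = 0.05 × 310 + 0.15 × 270 + 0.8 × 480 = 15.5 + 40.5 + 384 = 440
Overall = 0.7 × 828 + 0.2 × 677.5 + 0.1 × 440 = 579.6 + 135.5 + 44 = 759.1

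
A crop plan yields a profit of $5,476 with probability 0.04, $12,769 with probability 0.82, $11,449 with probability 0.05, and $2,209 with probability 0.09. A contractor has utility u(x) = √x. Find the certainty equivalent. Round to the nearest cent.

E[u] = 0.04·√5476 + 0.82·√12769 + 0.05·√11449 + 0.09·√2209 = 0.04·74 + 0.82·113 + 0.05·107 + 0.09·47 = 105.2
CE = (105.2)² = 11067.04

$11,067.04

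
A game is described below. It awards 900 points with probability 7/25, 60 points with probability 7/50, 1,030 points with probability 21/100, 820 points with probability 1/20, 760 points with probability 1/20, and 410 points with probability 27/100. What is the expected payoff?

666.4 points

EV = 7/25 × 900 + 7/50 × 60 + 21/100 × 1030 + 1/20 × 820 + 1/20 × 760 + 27/100 × 410 = 252 + 8.4 + 216.3 + 41 + 38 + 110.7 = 666.4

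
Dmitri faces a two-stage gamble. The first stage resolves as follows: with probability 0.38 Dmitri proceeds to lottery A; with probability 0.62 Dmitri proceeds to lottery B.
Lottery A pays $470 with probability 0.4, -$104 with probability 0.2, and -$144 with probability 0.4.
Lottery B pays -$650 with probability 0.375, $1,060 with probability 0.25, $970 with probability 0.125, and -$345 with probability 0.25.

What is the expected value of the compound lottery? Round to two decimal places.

EV(A) = 0.4 × 470 + 0.2 × (-104) + 0.4 × (-144) = 188 − 20.8 − 57.6 = 109.6
EV(B) = 0.375 × (-650) + 0.25 × 1060 + 0.125 × 970 + 0.25 × (-345) = -243.75 + 265 + 121.25 − 86.25 = 56.25
Overall = 0.38 × 109.6 + 0.62 × 56.25 = 41.648 + 34.875 = 76.523

$76.52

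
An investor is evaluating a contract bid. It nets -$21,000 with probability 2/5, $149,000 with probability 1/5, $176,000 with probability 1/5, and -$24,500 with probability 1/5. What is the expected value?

EV = 2/5 × (-21000) + 1/5 × 149000 + 1/5 × 176000 + 1/5 × (-24500) = -8400 + 29800 + 35200 − 4900 = 51700

$51,700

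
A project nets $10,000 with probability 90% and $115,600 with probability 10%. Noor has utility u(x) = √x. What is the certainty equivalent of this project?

E[u] = 0.9·√10000 + 0.1·√115600 = 0.9·100 + 0.1·340 = 124
CE = (124)² = 15376

$15,376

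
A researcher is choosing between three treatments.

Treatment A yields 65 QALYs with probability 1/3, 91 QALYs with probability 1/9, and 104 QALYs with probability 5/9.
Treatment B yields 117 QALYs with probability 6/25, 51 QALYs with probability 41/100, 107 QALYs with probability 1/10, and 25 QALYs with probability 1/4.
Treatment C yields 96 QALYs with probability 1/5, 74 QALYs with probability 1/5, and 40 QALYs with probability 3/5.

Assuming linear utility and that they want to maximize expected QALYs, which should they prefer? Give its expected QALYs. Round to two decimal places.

Treatment A = 1/3 × 65 + 1/9 × 91 + 5/9 × 104 = 21.6667 + 10.1111 + 57.7778 = 89.5556
Treatment B = 6/25 × 117 + 41/100 × 51 + 1/10 × 107 + 1/4 × 25 = 28.08 + 20.91 + 10.7 + 6.25 = 65.94
Treatment C = 1/5 × 96 + 1/5 × 74 + 3/5 × 40 = 19.2 + 14.8 + 24 = 58

Treatment A (89.56 QALYs)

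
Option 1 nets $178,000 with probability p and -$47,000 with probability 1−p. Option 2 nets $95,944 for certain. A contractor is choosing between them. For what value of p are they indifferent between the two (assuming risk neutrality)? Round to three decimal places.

p = 0.635

p·178000 + (1−p)·(-47000) = 95944
225000p − 47000 = 95944
p = (95944 + 47000) / 225000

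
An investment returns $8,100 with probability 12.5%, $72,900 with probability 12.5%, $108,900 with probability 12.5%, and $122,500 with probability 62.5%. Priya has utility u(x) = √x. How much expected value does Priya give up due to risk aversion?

$7,275

E[u] = 0.125·√8100 + 0.125·√72900 + 0.125·√108900 + 0.625·√122500 = 0.125·90 + 0.125·270 + 0.125·330 + 0.625·350 = 305
CE = (305)² = 93025
Risk premium = EV − CE = 100300 − 93025 = 7275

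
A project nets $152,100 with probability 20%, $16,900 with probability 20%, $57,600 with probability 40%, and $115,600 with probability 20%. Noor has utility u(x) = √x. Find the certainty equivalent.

E[u] = 0.2·√152100 + 0.2·√16900 + 0.4·√57600 + 0.2·√115600 = 0.2·390 + 0.2·130 + 0.4·240 + 0.2·340 = 268
CE = (268)² = 71824

$71,824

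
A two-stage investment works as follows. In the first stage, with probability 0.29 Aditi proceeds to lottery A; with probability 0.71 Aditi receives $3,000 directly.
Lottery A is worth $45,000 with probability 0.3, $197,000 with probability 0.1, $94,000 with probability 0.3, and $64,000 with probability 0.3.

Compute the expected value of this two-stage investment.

EV(A) = 0.3 × 45000 + 0.1 × 197000 + 0.3 × 94000 + 0.3 × 64000 = 13500 + 19700 + 28200 + 19200 = 80600
Branch B: 3000 (certain)
Overall = 0.29 × 80600 + 0.71 × 3000 = 23374 + 2130 = 25504

$25,504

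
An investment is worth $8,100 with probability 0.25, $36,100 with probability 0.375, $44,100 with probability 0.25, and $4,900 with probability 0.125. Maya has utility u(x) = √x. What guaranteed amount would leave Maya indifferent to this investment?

$24,025

E[u] = 0.25·√8100 + 0.375·√36100 + 0.25·√44100 + 0.125·√4900 = 0.25·90 + 0.375·190 + 0.25·210 + 0.125·70 = 155
CE = (155)² = 24025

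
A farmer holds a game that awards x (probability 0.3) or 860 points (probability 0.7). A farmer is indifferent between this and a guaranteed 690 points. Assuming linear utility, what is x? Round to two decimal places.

0.3·x + 0.7·860 = 690
0.3·x = 690 − 602 = 88
x = 88 / 0.3 = 293.3333

x = 293.33 points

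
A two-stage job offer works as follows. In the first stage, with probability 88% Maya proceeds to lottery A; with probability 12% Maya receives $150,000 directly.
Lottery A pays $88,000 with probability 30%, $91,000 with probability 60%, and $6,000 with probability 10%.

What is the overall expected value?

$89,808

EV(A) = 0.3 × 88000 + 0.6 × 91000 + 0.1 × 6000 = 26400 + 54600 + 600 = 81600
Branch B: 150000 (certain)
Overall = 0.88 × 81600 + 0.12 × 150000 = 71808 + 18000 = 89808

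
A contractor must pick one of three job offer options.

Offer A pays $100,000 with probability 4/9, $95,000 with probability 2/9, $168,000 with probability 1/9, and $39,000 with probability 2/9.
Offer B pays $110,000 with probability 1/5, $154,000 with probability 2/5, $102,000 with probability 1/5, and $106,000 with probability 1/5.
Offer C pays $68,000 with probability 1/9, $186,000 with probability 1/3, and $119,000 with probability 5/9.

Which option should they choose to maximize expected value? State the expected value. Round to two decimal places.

Offer C ($135,666.67)

Offer A = 4/9 × 100000 + 2/9 × 95000 + 1/9 × 168000 + 2/9 × 39000 = 44444.4444 + 21111.1111 + 18666.6667 + 8666.6667 = 92888.8889
Offer B = 1/5 × 110000 + 2/5 × 154000 + 1/5 × 102000 + 1/5 × 106000 = 22000 + 61600 + 20400 + 21200 = 125200
Offer C = 1/9 × 68000 + 1/3 × 186000 + 5/9 × 119000 = 7555.5556 + 62000 + 66111.1111 = 135666.6667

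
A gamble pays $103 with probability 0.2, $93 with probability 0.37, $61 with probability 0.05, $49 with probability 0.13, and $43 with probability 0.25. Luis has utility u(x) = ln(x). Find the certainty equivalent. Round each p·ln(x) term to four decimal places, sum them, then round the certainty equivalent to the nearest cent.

E[u] = 0.2·ln(103) + 0.37·ln(93) + 0.05·ln(61) + 0.13·ln(49) + 0.25·ln(43) = 0.9269 + 1.6771 + 0.2055 + 0.5059 + 0.9403 = 4.2557
CE = e^4.2557 ≈ 70.51

$70.51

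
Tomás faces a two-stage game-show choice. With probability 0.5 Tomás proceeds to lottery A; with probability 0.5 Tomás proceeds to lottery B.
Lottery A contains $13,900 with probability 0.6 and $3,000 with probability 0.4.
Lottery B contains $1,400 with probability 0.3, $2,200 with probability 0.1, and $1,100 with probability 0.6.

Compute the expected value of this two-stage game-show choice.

$5,420

EV(A) = 0.6 × 13900 + 0.4 × 3000 = 8340 + 1200 = 9540
EV(B) = 0.3 × 1400 + 0.1 × 2200 + 0.6 × 1100 = 420 + 220 + 660 = 1300
Overall = 0.5 × 9540 + 0.5 × 1300 = 4770 + 650 = 5420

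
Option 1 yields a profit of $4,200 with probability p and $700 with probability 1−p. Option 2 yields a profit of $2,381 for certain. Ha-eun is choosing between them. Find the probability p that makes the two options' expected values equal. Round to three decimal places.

p = 0.480

p·4200 + (1−p)·700 = 2381
3500p + 700 = 2381
p = (2381 − 700) / 3500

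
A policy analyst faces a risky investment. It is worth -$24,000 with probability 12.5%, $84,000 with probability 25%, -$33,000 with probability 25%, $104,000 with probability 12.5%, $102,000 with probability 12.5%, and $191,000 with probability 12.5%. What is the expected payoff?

EV = 0.125 × (-24000) + 0.25 × 84000 + 0.25 × (-33000) + 0.125 × 104000 + 0.125 × 102000 + 0.125 × 191000 = -3000 + 21000 − 8250 + 13000 + 12750 + 23875 = 59375

$59,375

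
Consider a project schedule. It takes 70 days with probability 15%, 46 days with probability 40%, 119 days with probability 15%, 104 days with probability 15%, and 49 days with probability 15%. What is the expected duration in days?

EV = 0.15 × 70 + 0.4 × 46 + 0.15 × 119 + 0.15 × 104 + 0.15 × 49 = 10.5 + 18.4 + 17.85 + 15.6 + 7.35 = 69.7

69.7 days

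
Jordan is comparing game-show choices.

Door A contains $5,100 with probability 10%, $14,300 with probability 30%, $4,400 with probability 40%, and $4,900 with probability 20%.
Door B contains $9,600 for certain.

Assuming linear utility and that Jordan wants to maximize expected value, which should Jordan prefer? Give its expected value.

Door A = 0.1 × 5100 + 0.3 × 14300 + 0.4 × 4400 + 0.2 × 4900 = 510 + 4290 + 1760 + 980 = 7540
Door B: 9600 (certain)

Door B ($9,600)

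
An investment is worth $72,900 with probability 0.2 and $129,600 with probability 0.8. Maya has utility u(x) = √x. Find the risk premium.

$1,296

E[u] = 0.2·√72900 + 0.8·√129600 = 0.2·270 + 0.8·360 = 342
CE = (342)² = 116964
Risk premium = EV − CE = 118260 − 116964 = 1296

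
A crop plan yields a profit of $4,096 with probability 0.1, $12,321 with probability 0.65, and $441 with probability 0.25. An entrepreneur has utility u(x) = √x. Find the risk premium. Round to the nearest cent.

$1,506.06

E[u] = 0.1·√4096 + 0.65·√12321 + 0.25·√441 = 0.1·64 + 0.65·111 + 0.25·21 = 83.8
CE = (83.8)² = 7022.44
Risk premium = EV − CE = 8528.5 − 7022.44 = 1506.06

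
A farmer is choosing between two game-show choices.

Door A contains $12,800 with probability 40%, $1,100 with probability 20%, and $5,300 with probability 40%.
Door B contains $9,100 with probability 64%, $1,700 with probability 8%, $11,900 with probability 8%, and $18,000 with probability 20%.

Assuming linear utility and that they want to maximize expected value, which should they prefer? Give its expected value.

Door B ($10,512)

Door A = 0.4 × 12800 + 0.2 × 1100 + 0.4 × 5300 = 5120 + 220 + 2120 = 7460
Door B = 0.64 × 9100 + 0.08 × 1700 + 0.08 × 11900 + 0.2 × 18000 = 5824 + 136 + 952 + 3600 = 10512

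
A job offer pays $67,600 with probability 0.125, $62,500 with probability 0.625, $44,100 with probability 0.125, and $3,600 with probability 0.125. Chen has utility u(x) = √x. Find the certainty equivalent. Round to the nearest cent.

$49,506.25

E[u] = 0.125·√67600 + 0.625·√62500 + 0.125·√44100 + 0.125·√3600 = 0.125·260 + 0.625·250 + 0.125·210 + 0.125·60 = 222.5
CE = (222.5)² = 49506.25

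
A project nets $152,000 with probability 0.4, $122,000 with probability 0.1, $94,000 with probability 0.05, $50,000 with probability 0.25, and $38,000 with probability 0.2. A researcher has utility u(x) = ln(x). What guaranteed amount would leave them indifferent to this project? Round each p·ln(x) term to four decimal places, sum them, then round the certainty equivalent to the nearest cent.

$83,324.67

E[u] = 0.4·ln(152000) + 0.1·ln(122000) + 0.05·ln(94000) + 0.25·ln(50000) + 0.2·ln(38000) = 4.7727 + 1.1712 + 0.5726 + 2.7049 + 2.1091 = 11.3305
CE = e^11.3305 ≈ 83324.67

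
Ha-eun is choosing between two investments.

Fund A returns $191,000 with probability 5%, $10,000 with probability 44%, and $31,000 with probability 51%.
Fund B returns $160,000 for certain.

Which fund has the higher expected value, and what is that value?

Fund A = 0.05 × 191000 + 0.44 × 10000 + 0.51 × 31000 = 9550 + 4400 + 15810 = 29760
Fund B: 160000 (certain)

Fund B ($160,000)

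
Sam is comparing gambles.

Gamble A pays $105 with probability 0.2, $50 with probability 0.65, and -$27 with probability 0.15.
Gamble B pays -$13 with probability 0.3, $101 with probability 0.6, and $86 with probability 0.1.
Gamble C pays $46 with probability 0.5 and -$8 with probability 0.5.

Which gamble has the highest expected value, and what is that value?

Gamble B ($65.30)

Gamble A = 0.2 × 105 + 0.65 × 50 + 0.15 × (-27) = 21 + 32.5 − 4.05 = 49.45
Gamble B = 0.3 × (-13) + 0.6 × 101 + 0.1 × 86 = -3.9 + 60.6 + 8.6 = 65.3
Gamble C = 0.5 × 46 + 0.5 × (-8) = 23 − 4 = 19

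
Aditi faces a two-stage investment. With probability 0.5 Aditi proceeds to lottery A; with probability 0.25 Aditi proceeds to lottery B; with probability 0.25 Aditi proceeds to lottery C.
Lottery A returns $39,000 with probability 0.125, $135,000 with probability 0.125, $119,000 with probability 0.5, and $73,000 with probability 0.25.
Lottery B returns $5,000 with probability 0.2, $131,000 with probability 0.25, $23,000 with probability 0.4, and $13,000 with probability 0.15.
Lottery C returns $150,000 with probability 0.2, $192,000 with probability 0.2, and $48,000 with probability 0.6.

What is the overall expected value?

$85,275

EV(A) = 0.125 × 39000 + 0.125 × 135000 + 0.5 × 119000 + 0.25 × 73000 = 4875 + 16875 + 59500 + 18250 = 99500
EV(B) = 0.2 × 5000 + 0.25 × 131000 + 0.4 × 23000 + 0.15 × 13000 = 1000 + 32750 + 9200 + 1950 = 44900
EV(C) = 0.2 × 150000 + 0.2 × 192000 + 0.6 × 48000 = 30000 + 38400 + 28800 = 97200
Overall = 0.5 × 99500 + 0.25 × 44900 + 0.25 × 97200 = 49750 + 11225 + 24300 = 85275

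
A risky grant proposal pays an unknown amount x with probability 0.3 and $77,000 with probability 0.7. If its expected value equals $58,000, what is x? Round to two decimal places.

0.3·x + 0.7·77000 = 58000
0.3·x = 58000 − 53900 = 4100
x = 4100 / 0.3 = 13666.6667

x = $13,666.67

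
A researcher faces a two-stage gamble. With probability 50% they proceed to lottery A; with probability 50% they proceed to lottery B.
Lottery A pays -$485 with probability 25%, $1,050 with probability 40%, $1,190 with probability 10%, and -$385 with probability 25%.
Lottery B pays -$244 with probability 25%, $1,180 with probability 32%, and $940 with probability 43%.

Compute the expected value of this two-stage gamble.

$521.15

EV(A) = 0.25 × (-485) + 0.4 × 1050 + 0.1 × 1190 + 0.25 × (-385) = -121.25 + 420 + 119 − 96.25 = 321.5
EV(B) = 0.25 × (-244) + 0.32 × 1180 + 0.43 × 940 = -61 + 377.6 + 404.2 = 720.8
Overall = 0.5 × 321.5 + 0.5 × 720.8 = 160.75 + 360.4 = 521.15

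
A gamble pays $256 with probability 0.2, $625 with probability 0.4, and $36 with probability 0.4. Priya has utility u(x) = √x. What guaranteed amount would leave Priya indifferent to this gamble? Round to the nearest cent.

E[u] = 0.2·√256 + 0.4·√625 + 0.4·√36 = 0.2·16 + 0.4·25 + 0.4·6 = 15.6
CE = (15.6)² = 243.36

$243.36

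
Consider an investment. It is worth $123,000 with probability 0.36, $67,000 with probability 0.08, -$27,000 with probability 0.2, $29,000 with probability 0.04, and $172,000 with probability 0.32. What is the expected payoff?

$100,440

EV = 0.36 × 123000 + 0.08 × 67000 + 0.2 × (-27000) + 0.04 × 29000 + 0.32 × 172000 = 44280 + 5360 − 5400 + 1160 + 55040 = 100440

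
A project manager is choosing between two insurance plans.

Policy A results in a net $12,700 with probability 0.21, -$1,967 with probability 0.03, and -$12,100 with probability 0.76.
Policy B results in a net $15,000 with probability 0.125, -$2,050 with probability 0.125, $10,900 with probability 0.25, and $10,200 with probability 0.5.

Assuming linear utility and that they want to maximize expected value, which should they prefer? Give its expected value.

Policy A = 0.21 × 12700 + 0.03 × (-1967) + 0.76 × (-12100) = 2667 − 59.01 − 9196 = -6588.01
Policy B = 0.125 × 15000 + 0.125 × (-2050) + 0.25 × 10900 + 0.5 × 10200 = 1875 − 256.25 + 2725 + 5100 = 9443.75

Policy B ($9,443.75)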